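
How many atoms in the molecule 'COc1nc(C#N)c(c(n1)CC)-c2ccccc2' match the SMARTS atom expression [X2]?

The query [X2] means: any atom with exactly two total connections (bonds + H).
Check the 18 heavy atoms by environment: 2× n (aromatic, X2) → match; 10× c (aromatic, X3) → no; 1× O (X2) → match; 3× C (X4) → no; 1× C (X2) → match; 1× N (X1) → no.
Summing the matching environments: 2 + 1 + 1 = 4 matching atoms.

4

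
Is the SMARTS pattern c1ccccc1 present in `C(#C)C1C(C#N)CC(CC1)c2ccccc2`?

Yes

The pattern c1ccccc1 describes six aromatic carbons in a ring — a benzene ring.
The molecule carries a phenyl ring, whose atoms satisfy every constraint of the query, so the pattern matches.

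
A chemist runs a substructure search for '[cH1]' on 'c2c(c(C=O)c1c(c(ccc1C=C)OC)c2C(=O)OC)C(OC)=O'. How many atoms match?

The query [cH1] means: aromatic carbon bearing exactly one hydrogen.
Check the 24 heavy atoms by environment: 7× c (aromatic, H0) → no; 3× c (aromatic, H1) → match; 2× C (H0) → no; 6× O (H0) → no; 3× C (H3) → no; 2× C (H1) → no; 1× C (H2) → no.
That gives 3 matching atoms.

3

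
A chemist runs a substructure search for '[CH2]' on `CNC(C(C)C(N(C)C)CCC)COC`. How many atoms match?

Check the 15 heavy atoms by environment: 3× C (H2) → match; 3× C (H1) → no; 6× C (H3) → no; 1× N (H0) → no; 1× N (H1) → no; 1× O (H0) → no.
That gives 3 matching atoms.

3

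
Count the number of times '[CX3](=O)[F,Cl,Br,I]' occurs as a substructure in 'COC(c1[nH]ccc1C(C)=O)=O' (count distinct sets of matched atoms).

[CX3](=O)[F,Cl,Br,I] is the SMARTS for an acyl halide: a carbonyl carbon bonded to a halogen.
The molecule has a methyl-ester group (-C(=O)OCH3), but the carbonyl is bonded to -O-C, not to a halogen; nothing else fits, so there are 0 matches.

0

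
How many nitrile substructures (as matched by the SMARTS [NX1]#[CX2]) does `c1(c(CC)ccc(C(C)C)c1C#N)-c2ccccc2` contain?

1

[NX1]#[CX2] is the SMARTS for a nitrile: a nitrogen triple-bonded to a two-connected carbon.
Exactly one fragment in the molecule meets all constraints, giving 1 match.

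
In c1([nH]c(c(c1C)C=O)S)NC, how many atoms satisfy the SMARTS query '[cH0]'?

The query [cH0] means: aromatic carbon with no attached hydrogen (substituted or ring-fusion).
Check the 11 heavy atoms by environment: 1× n (aromatic, H1) → no; 4× c (aromatic, H0) → match; 1× N (H1) → no; 2× C (H3) → no; 1× S (H1) → no; 1× C (H1) → no; 1× O (H0) → no.
That gives 4 matching atoms.

4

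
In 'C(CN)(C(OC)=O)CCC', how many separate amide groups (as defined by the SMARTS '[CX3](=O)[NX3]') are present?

0

[CX3](=O)[NX3] is the SMARTS for an amide: a carbonyl carbon bonded to a trivalent nitrogen.
The molecule has a primary amino group (-NH2), but the -NH2 is not attached to a carbonyl carbon; nothing else fits, so there are 0 matches.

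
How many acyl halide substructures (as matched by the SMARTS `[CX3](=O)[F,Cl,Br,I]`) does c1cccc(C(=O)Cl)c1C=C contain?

1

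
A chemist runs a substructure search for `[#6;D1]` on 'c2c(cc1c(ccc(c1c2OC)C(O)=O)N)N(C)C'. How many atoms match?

The query [#6;D1] means: carbon bonded to exactly one heavy atom.
Check the 19 heavy atoms by environment: 6× c (aromatic, D3) → no; 4× c (aromatic, D2) → no; 1× O (D2) → no; 3× C (D1) → match; 1× N (D1) → no; 1× N (D3) → no; 1× C (D3) → no; 2× O (D1) → no.
That gives 3 matching atoms.

3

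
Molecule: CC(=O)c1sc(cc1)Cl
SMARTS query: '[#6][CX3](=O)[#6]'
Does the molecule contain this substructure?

The pattern [#6][CX3](=O)[#6] describes a carbonyl carbon (no H) flanked by two carbons — a ketone.
The molecule carries an acetyl/ketone group (-C(=O)CH3), whose atoms satisfy every constraint of the query, so the pattern matches.

Yes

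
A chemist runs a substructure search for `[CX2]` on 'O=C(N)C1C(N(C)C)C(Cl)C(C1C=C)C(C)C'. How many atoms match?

The query [CX2] means: C with X2: aliphatic carbon with exactly 2 total connections.
Check the 17 heavy atoms by environment: 10× C (X4) → no; 3× C (X3) → no; 1× O (X1) → no; 2× N (X3) → no; 1× Cl (X1) → no.
No environment satisfies the query, so 0 matching atoms.

0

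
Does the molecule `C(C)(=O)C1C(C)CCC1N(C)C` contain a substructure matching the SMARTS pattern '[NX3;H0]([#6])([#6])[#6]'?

The pattern [NX3;H0]([#6])([#6])[#6] describes a trivalent nitrogen with no H, bonded to three carbons — a tertiary amine.
The molecule carries a dimethylamino group (-N(CH3)2), whose atoms satisfy every constraint of the query, so the pattern matches.

Yes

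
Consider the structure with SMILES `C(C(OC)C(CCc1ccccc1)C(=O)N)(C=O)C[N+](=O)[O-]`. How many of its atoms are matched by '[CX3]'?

2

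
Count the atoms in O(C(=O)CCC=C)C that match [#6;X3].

Check the 8 heavy atoms by environment: 3× C (X4) → no; 3× C (X3) → match; 1× O (X1) → no; 1× O (X2) → no.
That gives 3 matching atoms.

3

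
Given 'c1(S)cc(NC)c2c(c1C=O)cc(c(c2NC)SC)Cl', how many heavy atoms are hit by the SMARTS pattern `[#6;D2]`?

3

The query [#6;D2] means: any carbon bonded to exactly two heavy atoms.
Check the 20 heavy atoms by environment: 8× c (aromatic, D3) → no; 2× c (aromatic, D2) → match; 1× S (D1) → no; 2× N (D2) → no; 3× C (D1) → no; 1× S (D2) → no; 1× Cl (D1) → no; 1× C (D2) → match; 1× O (D1) → no.
Summing the matching environments: 2 + 1 = 3 matching atoms.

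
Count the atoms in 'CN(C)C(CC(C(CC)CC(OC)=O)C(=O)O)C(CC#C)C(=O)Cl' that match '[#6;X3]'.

Check the 24 heavy atoms by environment: 12× C (X4) → no; 1× N (X3) → no; 3× C (X3) → match; 3× O (X1) → no; 2× O (X2) → no; 1× Cl (X1) → no; 2× C (X2) → no.
That gives 3 matching atoms.

3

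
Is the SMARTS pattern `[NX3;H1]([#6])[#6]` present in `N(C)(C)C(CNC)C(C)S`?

Yes

The pattern [NX3;H1]([#6])[#6] describes a trivalent nitrogen with one H, bonded to two carbons — a secondary amine.
The molecule carries an N-methylamino group (-NHCH3), whose atoms satisfy every constraint of the query, so the pattern matches.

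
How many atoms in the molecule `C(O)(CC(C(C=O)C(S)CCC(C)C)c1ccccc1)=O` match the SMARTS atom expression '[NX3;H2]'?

0

Check the 21 heavy atoms by environment: 3× C (H2, X4) → no; 4× C (H1, X4) → no; 1× S (H1, X2) → no; 2× C (H3, X4) → no; 1× C (H1, X3) → no; 2× O (H0, X1) → no; 1× C (H0, X3) → no; 1× O (H1, X2) → no; 1× c (aromatic, H0, X3) → no; 5× c (aromatic, H1, X3) → no.
No environment satisfies the query, so 0 matching atoms.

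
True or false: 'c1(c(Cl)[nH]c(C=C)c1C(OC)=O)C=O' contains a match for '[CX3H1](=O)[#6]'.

The pattern [CX3H1](=O)[#6] describes an sp2 carbon with one H, double-bonded to O and single-bonded to carbon — an aldehyde.
The molecule carries an aldehyde (-CHO), whose atoms satisfy every constraint of the query, so the pattern matches.

True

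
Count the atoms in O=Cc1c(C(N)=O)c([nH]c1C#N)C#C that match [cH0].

4

The query [cH0] means: aromatic carbon with no attached hydrogen (substituted or ring-fusion).
Check the 14 heavy atoms by environment: 1× n (aromatic, H1) → no; 4× c (aromatic, H0) → match; 3× C (H0) → no; 2× O (H0) → no; 1× N (H2) → no; 2× C (H1) → no; 1× N (H0) → no.
That gives 4 matching atoms.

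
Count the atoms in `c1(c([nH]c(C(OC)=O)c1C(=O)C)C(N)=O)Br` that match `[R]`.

5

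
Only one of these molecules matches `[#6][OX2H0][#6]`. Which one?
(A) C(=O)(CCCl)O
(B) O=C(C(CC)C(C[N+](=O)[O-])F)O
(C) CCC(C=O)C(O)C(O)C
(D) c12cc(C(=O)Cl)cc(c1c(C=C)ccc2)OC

D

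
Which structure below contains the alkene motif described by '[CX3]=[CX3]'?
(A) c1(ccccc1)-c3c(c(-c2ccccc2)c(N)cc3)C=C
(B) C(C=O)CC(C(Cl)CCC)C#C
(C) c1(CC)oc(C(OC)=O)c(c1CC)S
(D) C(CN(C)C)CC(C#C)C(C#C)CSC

A

[CX3]=[CX3] describes a non-aromatic C=C double bond between two sp2 carbons (an alkene).
(A) contains a vinyl group (-CH=CH2), which satisfies every atom and bond constraint.
(B) has an ethynyl group (-C#CH) but the C-C bond is a triple bond, not a double bond.
(C) has an ethyl group (-CH2CH3) but its C-C bond is a single bond between CX4 carbons, not CX3=CX3.
(D) has an ethynyl group (-C#CH) but the C-C bond is a triple bond, not a double bond.
So the answer is (A).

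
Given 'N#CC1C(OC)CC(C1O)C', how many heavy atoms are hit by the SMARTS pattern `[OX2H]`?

1

The query [OX2H] means: aliphatic oxygen with two connections, one of which is H — an -OH oxygen.
Check the 11 heavy atoms by environment: 4× C (H1, X4) → no; 1× C (H2, X4) → no; 1× O (H1, X2) → match; 2× C (H3, X4) → no; 1× O (H0, X2) → no; 1× C (H0, X2) → no; 1× N (H0, X1) → no.
That gives 1 matching atom.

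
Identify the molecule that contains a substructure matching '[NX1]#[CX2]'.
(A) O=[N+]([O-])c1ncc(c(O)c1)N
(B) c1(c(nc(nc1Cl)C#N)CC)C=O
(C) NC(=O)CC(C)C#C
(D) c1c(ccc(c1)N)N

[NX1]#[CX2] describes a nitrogen triple-bonded to a two-connected carbon (a nitrile).
(A) has a nitro group (-[N+](=O)[O-]) but there is no C#N triple bond.
(B) contains a nitrile (-C#N), which satisfies every atom and bond constraint.
(C) has a primary amide (-C(=O)NH2) but the nitrogen is NX3, not NX1.
(D) has a primary amino group (-NH2) but the nitrogen is NX3 (three connections), not NX1 triple-bonded.
So the answer is (B).

B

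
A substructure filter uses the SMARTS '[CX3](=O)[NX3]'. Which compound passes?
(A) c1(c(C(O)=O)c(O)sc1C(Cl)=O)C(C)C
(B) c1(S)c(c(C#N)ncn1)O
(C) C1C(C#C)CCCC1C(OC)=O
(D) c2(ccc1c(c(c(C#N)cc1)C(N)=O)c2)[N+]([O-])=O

[CX3](=O)[NX3] describes a carbonyl carbon bonded to a trivalent nitrogen (an amide).
(A) has a carboxylic acid group (-C(=O)OH) but the carbonyl is bonded to O, not to an NX3 nitrogen.
(B) has a nitrile (-C#N) but the nitrile N is NX1 (triple-bonded), not NX3.
(C) has a methyl-ester group (-C(=O)OCH3) but the carbonyl is bonded to O, not to an NX3 nitrogen.
(D) contains a primary amide (-C(=O)NH2), which satisfies every atom and bond constraint.
So the answer is (D).

D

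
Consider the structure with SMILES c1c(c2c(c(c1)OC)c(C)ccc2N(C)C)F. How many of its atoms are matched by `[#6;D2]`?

4

The query [#6;D2] means: any carbon bonded to exactly two heavy atoms.
Check the 17 heavy atoms by environment: 6× c (aromatic, D3) → no; 4× c (aromatic, D2) → match; 1× F (D1) → no; 1× N (D3) → no; 4× C (D1) → no; 1× O (D2) → no.
That gives 4 matching atoms.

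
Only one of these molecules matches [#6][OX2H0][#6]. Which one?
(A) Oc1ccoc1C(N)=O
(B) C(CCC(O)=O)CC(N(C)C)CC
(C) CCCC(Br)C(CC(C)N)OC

[#6][OX2H0][#6] describes an aliphatic oxygen bridging two carbons with no H on the oxygen (an ether).
(A) has a hydroxyl group (-OH) but the oxygen has H1, not H0 bridging two carbons.
(B) has a carboxylic acid group (-C(=O)OH) but the -OH oxygen has H1; the =O is OX1, not OX2.
(C) contains a methoxy ether (-OCH3), which satisfies every atom and bond constraint.
So the answer is (C).

C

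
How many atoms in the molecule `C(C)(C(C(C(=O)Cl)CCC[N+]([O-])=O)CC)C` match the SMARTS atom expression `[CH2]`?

The query [CH2] means: aliphatic carbon with exactly two hydrogens.
Check the 16 heavy atoms by environment: 3× C (H3) → no; 4× C (H2) → match; 3× C (H1) → no; 1× N (charge +1, H0) → no; 1× O (charge -1, H0) → no; 2× O (H0) → no; 1× C (H0) → no; 1× Cl (H0) → no.
That gives 4 matching atoms.

4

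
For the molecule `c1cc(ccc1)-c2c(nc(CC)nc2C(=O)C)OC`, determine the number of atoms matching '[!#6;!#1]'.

4

Check the 19 heavy atoms by environment: 2× n (aromatic) → match; 10× c (aromatic) → no; 2× O → match; 5× C → no.
Summing the matching environments: 2 + 2 = 4 matching atoms.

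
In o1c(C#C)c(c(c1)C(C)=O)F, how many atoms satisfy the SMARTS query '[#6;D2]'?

2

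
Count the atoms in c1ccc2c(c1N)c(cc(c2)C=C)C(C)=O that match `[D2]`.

6

The query [D2] means: atom with exactly two heavy-atom neighbours.
Check the 16 heavy atoms by environment: 5× c (aromatic, D3) → no; 5× c (aromatic, D2) → match; 1× C (D3) → no; 1× O (D1) → no; 2× C (D1) → no; 1× C (D2) → match; 1× N (D1) → no.
Summing the matching environments: 5 + 1 = 6 matching atoms.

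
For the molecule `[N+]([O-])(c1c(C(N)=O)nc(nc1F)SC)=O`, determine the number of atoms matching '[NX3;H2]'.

The query [NX3;H2] means: aliphatic N with 3 total connections, two of them H — an -NH2 nitrogen (amine or amide).
Check the 15 heavy atoms by environment: 2× n (aromatic, H0, X2) → no; 4× c (aromatic, H0, X3) → no; 1× C (H0, X3) → no; 2× O (H0, X1) → no; 1× N (H2, X3) → match; 1× F (H0, X1) → no; 1× S (H0, X2) → no; 1× C (H3, X4) → no; 1× N (charge +1, H0, X3) → no; 1× O (charge -1, H0, X1) → no.
That gives 1 matching atom.

1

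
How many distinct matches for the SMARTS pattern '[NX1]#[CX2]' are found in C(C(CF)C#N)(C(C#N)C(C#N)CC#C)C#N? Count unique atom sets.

4

[NX1]#[CX2] is the SMARTS for a nitrile: a nitrogen triple-bonded to a two-connected carbon.
The molecule carries 4 separate instances of a nitrile (-C#N) meeting every constraint; each maps to a distinct set of atoms, giving 4 matches.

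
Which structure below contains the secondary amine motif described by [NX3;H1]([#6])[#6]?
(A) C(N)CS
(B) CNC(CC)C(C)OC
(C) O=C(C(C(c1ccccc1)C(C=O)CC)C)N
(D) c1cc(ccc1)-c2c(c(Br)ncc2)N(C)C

B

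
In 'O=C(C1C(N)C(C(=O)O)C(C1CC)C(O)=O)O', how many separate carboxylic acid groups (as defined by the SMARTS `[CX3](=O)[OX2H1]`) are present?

3

[CX3](=O)[OX2H1] is the SMARTS for a carboxylic acid: an sp2 carbon double-bonded to O and single-bonded to an -OH oxygen.
The molecule carries 3 separate instances of a carboxylic acid group (-C(=O)OH) meeting every constraint; each maps to a distinct set of atoms, giving 3 matches.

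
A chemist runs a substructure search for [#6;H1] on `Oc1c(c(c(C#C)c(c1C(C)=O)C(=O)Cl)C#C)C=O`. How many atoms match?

3

Check the 19 heavy atoms by environment: 6× c (aromatic, H0) → no; 4× C (H0) → no; 3× C (H1) → match; 3× O (H0) → no; 1× C (H3) → no; 1× Cl (H0) → no; 1× O (H1) → no.
That gives 3 matching atoms.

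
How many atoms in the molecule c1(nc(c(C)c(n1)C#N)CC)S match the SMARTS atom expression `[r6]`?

The query [r6] means: r6 matches atoms in a six-membered ring.
Check the 12 heavy atoms by environment: 2× n (aromatic, in 6-ring) → match; 4× c (aromatic, in 6-ring) → match; 4× C (acyclic) → no; 1× N (acyclic) → no; 1× S (acyclic) → no.
Summing the matching environments: 2 + 4 = 6 matching atoms.

6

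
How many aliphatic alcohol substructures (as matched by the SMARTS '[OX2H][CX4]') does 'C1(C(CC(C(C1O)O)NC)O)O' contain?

[OX2H][CX4] is the SMARTS for an aliphatic alcohol: a hydroxyl oxygen bound to an sp3 (X4) carbon.
The molecule carries 4 separate instances of a hydroxyl group (-OH) meeting every constraint; each maps to a distinct set of atoms, giving 4 matches.

4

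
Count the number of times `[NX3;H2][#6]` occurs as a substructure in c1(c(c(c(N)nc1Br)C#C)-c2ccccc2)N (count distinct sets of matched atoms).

[NX3;H2][#6] is the SMARTS for a primary amine: a trivalent nitrogen with two H attached to carbon.
The molecule carries 2 separate instances of a primary amino group (-NH2) meeting every constraint; each maps to a distinct set of atoms, giving 2 matches.

2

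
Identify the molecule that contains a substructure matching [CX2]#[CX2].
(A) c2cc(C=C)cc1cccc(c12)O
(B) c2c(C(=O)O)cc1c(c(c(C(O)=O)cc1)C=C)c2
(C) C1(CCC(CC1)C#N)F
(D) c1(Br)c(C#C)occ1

[CX2]#[CX2] describes a carbon-carbon triple bond (an alkyne).
(A) has a vinyl group (-CH=CH2) but the C=C is a double bond; both carbons are CX3, not CX2.
(B) has a vinyl group (-CH=CH2) but the C=C is a double bond; both carbons are CX3, not CX2.
(C) has a nitrile (-C#N) but the triple bond is C#N, not C#C.
(D) contains an ethynyl group (-C#CH), which satisfies every atom and bond constraint.
So the answer is (D).

D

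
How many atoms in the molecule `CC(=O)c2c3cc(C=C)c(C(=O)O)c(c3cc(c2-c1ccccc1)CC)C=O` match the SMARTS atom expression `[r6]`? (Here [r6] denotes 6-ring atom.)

16

The query [r6] means: r6 matches atoms in a six-membered ring.
Check the 28 heavy atoms by environment: 16× c (aromatic, in 6-ring) → match; 8× C (acyclic) → no; 4× O (acyclic) → no.
That gives 16 matching atoms.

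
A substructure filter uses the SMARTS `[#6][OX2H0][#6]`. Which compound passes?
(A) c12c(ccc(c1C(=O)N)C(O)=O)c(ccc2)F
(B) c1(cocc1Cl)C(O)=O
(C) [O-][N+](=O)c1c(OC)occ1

C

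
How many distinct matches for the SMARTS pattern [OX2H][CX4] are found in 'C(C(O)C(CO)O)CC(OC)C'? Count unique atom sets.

3

[OX2H][CX4] is the SMARTS for an aliphatic alcohol: a hydroxyl oxygen bound to an sp3 (X4) carbon.
The molecule carries 3 separate instances of a hydroxyl group (-OH) meeting every constraint; each maps to a distinct set of atoms, giving 3 matches.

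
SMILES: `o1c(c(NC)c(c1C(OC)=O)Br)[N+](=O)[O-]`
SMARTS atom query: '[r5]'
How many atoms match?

5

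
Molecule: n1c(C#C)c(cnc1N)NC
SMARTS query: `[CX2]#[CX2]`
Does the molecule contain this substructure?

The pattern [CX2]#[CX2] describes a carbon-carbon triple bond — an alkyne.
The molecule carries an ethynyl group (-C#CH), whose atoms satisfy every constraint of the query, so the pattern matches.

Yes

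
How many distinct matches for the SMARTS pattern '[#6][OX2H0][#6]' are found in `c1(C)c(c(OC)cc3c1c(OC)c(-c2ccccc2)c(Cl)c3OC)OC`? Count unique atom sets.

[#6][OX2H0][#6] is the SMARTS for an ether: an aliphatic oxygen bridging two carbons with no H on the oxygen.
The molecule carries 4 separate instances of a methoxy ether (-OCH3) meeting every constraint; each maps to a distinct set of atoms, giving 4 matches.

4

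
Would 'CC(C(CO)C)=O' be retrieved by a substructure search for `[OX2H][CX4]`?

Yes

The pattern [OX2H][CX4] describes a hydroxyl oxygen bound to an sp3 (X4) carbon — an aliphatic alcohol.
The molecule carries a hydroxyl group (-OH), whose atoms satisfy every constraint of the query, so the pattern matches.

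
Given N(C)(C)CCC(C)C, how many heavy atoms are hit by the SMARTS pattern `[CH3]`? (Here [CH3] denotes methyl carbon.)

The query [CH3] means: aliphatic carbon with exactly three hydrogens.
Check the 8 heavy atoms by environment: 2× C (H2) → no; 1× N (H0) → no; 4× C (H3) → match; 1× C (H1) → no.
That gives 4 matching atoms.

4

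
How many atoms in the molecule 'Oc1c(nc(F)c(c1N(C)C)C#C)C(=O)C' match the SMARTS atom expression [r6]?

6

The query [r6] means: r6 matches atoms in a six-membered ring.
Check the 16 heavy atoms by environment: 1× n (aromatic, in 6-ring) → match; 5× c (aromatic, in 6-ring) → match; 1× F (acyclic) → no; 2× O (acyclic) → no; 6× C (acyclic) → no; 1× N (acyclic) → no.
Summing the matching environments: 1 + 5 = 6 matching atoms.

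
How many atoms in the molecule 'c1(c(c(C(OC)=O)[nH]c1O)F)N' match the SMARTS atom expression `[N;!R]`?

Check the 12 heavy atoms by environment: 1× n (aromatic, in 5-ring) → no; 4× c (aromatic, in 5-ring) → no; 2× C (acyclic) → no; 3× O (acyclic) → no; 1× F (acyclic) → no; 1× N (acyclic) → match.
That gives 1 matching atom.

1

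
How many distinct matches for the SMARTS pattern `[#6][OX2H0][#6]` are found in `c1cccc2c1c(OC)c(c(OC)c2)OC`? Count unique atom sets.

[#6][OX2H0][#6] is the SMARTS for an ether: an aliphatic oxygen bridging two carbons with no H on the oxygen.
The molecule carries 3 separate instances of a methoxy ether (-OCH3) meeting every constraint; each maps to a distinct set of atoms, giving 3 matches.

3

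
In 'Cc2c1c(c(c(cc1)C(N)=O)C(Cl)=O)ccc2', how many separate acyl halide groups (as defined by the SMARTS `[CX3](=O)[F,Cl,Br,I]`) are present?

[CX3](=O)[F,Cl,Br,I] is the SMARTS for an acyl halide: a carbonyl carbon bonded to a halogen.
Exactly one fragment in the molecule meets all constraints, giving 1 match.

1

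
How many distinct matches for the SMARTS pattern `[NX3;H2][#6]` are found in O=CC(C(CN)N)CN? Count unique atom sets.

3

[NX3;H2][#6] is the SMARTS for a primary amine: a trivalent nitrogen with two H attached to carbon.
The molecule carries 3 separate instances of a primary amino group (-NH2) meeting every constraint; each maps to a distinct set of atoms, giving 3 matches.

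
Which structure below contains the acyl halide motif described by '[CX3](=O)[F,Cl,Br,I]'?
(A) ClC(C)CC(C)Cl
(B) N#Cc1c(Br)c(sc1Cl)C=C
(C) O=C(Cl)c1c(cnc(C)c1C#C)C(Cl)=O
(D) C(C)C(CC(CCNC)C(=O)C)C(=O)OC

C

[CX3](=O)[F,Cl,Br,I] describes a carbonyl carbon bonded to a halogen (an acyl halide).
(A) has a chloro substituent but the Cl is not on a carbonyl carbon.
(B) has a chloro substituent but the Cl is not on a carbonyl carbon.
(C) contains an acyl chloride (-C(=O)Cl), which satisfies every atom and bond constraint.
(D) has a methyl-ester group (-C(=O)OCH3) but the carbonyl is bonded to -O-C, not to a halogen.
So the answer is (C).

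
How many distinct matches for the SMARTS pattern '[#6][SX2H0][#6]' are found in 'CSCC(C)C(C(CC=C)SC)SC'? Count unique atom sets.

3

[#6][SX2H0][#6] is the SMARTS for a thioether: an aliphatic sulfur bridging two carbons with no H on the sulfur.
The molecule carries 3 separate instances of a methylthio ether (-SCH3) meeting every constraint; each maps to a distinct set of atoms, giving 3 matches.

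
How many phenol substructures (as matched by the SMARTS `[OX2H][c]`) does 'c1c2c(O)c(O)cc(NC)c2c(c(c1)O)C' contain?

3

[OX2H][c] is the SMARTS for a phenol: a hydroxyl oxygen attached to an aromatic carbon.
The molecule carries 3 separate instances of a hydroxyl group (-OH) meeting every constraint; each maps to a distinct set of atoms, giving 3 matches.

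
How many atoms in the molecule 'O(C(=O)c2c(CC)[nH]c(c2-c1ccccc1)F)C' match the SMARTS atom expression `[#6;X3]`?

11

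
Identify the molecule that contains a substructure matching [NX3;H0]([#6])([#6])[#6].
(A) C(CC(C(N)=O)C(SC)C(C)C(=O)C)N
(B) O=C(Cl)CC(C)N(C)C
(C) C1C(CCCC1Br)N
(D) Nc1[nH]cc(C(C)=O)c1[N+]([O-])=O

B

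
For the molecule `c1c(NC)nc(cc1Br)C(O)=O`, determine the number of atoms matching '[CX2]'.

The query [CX2] means: C with X2: aliphatic carbon with exactly 2 total connections.
Check the 12 heavy atoms by environment: 1× n (aromatic, X2) → no; 5× c (aromatic, X3) → no; 1× N (X3) → no; 1× C (X4) → no; 1× Br (X1) → no; 1× C (X3) → no; 1× O (X1) → no; 1× O (X2) → no.
No environment satisfies the query, so 0 matching atoms.

0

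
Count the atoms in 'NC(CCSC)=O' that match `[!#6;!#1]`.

3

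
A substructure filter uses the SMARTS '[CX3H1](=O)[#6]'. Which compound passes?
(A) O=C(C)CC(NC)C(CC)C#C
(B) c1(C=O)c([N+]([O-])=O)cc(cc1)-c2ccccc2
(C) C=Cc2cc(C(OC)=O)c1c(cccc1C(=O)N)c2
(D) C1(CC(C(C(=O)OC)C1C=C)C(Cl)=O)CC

B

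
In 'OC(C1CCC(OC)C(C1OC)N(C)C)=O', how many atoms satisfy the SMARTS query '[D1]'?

6

The query [D1] means: atom with exactly one heavy-atom neighbour (degree 1).
Check the 16 heavy atoms by environment: 2× C (D2) → no; 5× C (D3) → no; 2× O (D1) → match; 2× O (D2) → no; 4× C (D1) → match; 1× N (D3) → no.
Summing the matching environments: 2 + 4 = 6 matching atoms.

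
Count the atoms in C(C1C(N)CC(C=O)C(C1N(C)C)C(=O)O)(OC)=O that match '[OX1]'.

3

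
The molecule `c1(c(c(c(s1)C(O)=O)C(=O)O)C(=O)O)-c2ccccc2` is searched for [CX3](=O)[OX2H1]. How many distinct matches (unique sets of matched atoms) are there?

[CX3](=O)[OX2H1] is the SMARTS for a carboxylic acid: an sp2 carbon double-bonded to O and single-bonded to an -OH oxygen.
The molecule carries 3 separate instances of a carboxylic acid group (-C(=O)OH) meeting every constraint; each maps to a distinct set of atoms, giving 3 matches.

3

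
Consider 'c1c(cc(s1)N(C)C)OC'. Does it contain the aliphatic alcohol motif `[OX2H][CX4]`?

The pattern [OX2H][CX4] describes a hydroxyl oxygen bound to an sp3 (X4) carbon — an aliphatic alcohol.
The closest candidate here is a methoxy ether (-OCH3), but the oxygen has H0 (ether), not H1. No other fragment satisfies the full query, so there is no match.

No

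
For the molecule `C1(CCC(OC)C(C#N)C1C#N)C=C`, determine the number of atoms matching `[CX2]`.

The query [CX2] means: C with X2: aliphatic carbon with exactly 2 total connections.
Check the 14 heavy atoms by environment: 7× C (X4) → no; 1× O (X2) → no; 2× C (X2) → match; 2× N (X1) → no; 2× C (X3) → no.
That gives 2 matching atoms.

2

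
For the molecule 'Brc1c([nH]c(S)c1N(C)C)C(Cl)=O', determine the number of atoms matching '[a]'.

The query [a] means: a matches any aromatic atom.
Check the 13 heavy atoms by environment: 1× n (aromatic) → match; 4× c (aromatic) → match; 1× S → no; 1× N → no; 3× C → no; 1× O → no; 1× Cl → no; 1× Br → no.
Summing the matching environments: 1 + 4 = 5 matching atoms.

5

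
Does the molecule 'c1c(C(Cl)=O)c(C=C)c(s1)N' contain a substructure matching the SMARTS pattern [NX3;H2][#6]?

The pattern [NX3;H2][#6] describes a trivalent nitrogen with two H attached to carbon — a primary amine.
The molecule carries a primary amino group (-NH2), whose atoms satisfy every constraint of the query, so the pattern matches.

Yes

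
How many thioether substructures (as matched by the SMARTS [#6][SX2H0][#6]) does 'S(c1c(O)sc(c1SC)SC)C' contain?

3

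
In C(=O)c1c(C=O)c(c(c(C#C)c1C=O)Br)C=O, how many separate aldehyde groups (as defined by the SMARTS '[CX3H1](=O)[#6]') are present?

4

[CX3H1](=O)[#6] is the SMARTS for an aldehyde: an sp2 carbon with one H, double-bonded to O and single-bonded to carbon.
The molecule carries 4 separate instances of an aldehyde (-CHO) meeting every constraint; each maps to a distinct set of atoms, giving 4 matches.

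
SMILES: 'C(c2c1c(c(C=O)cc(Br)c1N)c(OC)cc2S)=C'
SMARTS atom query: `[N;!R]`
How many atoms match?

1

Check the 19 heavy atoms by environment: 10× c (aromatic, in 6-ring) → no; 4× C (acyclic) → no; 2× O (acyclic) → no; 1× N (acyclic) → match; 1× Br (acyclic) → no; 1× S (acyclic) → no.
That gives 1 matching atom.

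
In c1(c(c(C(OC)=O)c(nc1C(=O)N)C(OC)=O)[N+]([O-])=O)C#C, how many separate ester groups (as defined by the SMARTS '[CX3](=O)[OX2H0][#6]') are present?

2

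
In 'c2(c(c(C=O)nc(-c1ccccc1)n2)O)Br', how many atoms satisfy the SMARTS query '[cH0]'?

5

The query [cH0] means: aromatic carbon with no attached hydrogen (substituted or ring-fusion).
Check the 16 heavy atoms by environment: 2× n (aromatic, H0) → no; 5× c (aromatic, H0) → match; 1× O (H1) → no; 5× c (aromatic, H1) → no; 1× Br (H0) → no; 1× C (H1) → no; 1× O (H0) → no.
That gives 5 matching atoms.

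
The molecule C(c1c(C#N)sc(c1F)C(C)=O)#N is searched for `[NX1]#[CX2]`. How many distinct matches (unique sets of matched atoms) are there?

[NX1]#[CX2] is the SMARTS for a nitrile: a nitrogen triple-bonded to a two-connected carbon.
The molecule carries 2 separate instances of a nitrile (-C#N) meeting every constraint; each maps to a distinct set of atoms, giving 2 matches.

2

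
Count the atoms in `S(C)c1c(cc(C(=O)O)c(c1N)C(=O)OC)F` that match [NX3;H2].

Check the 17 heavy atoms by environment: 5× c (aromatic, H0, X3) → no; 1× c (aromatic, H1, X3) → no; 1× S (H0, X2) → no; 2× C (H3, X4) → no; 2× C (H0, X3) → no; 2× O (H0, X1) → no; 1× O (H1, X2) → no; 1× O (H0, X2) → no; 1× F (H0, X1) → no; 1× N (H2, X3) → match.
That gives 1 matching atom.

1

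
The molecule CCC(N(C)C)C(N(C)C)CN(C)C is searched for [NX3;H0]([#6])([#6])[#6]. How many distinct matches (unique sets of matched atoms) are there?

[NX3;H0]([#6])([#6])[#6] is the SMARTS for a tertiary amine: a trivalent nitrogen with no H, bonded to three carbons.
The molecule carries 3 separate instances of a dimethylamino group (-N(CH3)2) meeting every constraint; each maps to a distinct set of atoms, giving 3 matches.

3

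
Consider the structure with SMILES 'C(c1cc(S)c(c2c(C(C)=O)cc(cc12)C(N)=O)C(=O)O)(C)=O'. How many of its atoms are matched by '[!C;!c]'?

Check the 23 heavy atoms by environment: 10× c (aromatic) → no; 6× C → no; 5× O → match; 1× N → match; 1× S → match.
Summing the matching environments: 5 + 1 + 1 = 7 matching atoms.

7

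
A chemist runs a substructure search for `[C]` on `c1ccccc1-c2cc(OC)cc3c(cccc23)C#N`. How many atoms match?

Check the 20 heavy atoms by environment: 16× c (aromatic) → no; 1× O → no; 2× C → match; 1× N → no.
That gives 2 matching atoms.

2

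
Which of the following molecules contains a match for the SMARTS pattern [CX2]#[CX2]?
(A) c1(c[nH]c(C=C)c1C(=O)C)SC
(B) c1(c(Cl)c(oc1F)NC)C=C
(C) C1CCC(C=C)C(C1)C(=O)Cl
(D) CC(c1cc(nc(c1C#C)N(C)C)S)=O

D

[CX2]#[CX2] describes a carbon-carbon triple bond (an alkyne).
(A) has a vinyl group (-CH=CH2) but the C=C is a double bond; both carbons are CX3, not CX2.
(B) has a vinyl group (-CH=CH2) but the C=C is a double bond; both carbons are CX3, not CX2.
(C) has a vinyl group (-CH=CH2) but the C=C is a double bond; both carbons are CX3, not CX2.
(D) contains an ethynyl group (-C#CH), which satisfies every atom and bond constraint.
So the answer is (D).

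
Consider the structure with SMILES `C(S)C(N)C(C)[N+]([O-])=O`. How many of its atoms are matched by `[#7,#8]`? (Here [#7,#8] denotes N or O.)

4

Check the 9 heavy atoms by environment: 4× C → no; 1× S → no; 1× N → match; 1× N (charge +1) → match; 1× O (charge -1) → match; 1× O → match.
Summing the matching environments: 1 + 1 + 1 + 1 = 4 matching atoms.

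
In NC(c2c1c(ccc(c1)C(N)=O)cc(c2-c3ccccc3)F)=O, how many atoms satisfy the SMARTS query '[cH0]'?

7

The query [cH0] means: aromatic carbon with no attached hydrogen (substituted or ring-fusion).
Check the 23 heavy atoms by environment: 7× c (aromatic, H0) → match; 9× c (aromatic, H1) → no; 2× C (H0) → no; 2× O (H0) → no; 2× N (H2) → no; 1× F (H0) → no.
That gives 7 matching atoms.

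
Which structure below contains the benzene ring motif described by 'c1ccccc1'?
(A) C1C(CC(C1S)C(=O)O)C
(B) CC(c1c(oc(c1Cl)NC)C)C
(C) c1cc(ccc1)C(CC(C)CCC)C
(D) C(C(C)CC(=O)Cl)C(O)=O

C

c1ccccc1 describes six aromatic carbons in a ring (a benzene ring).
(A) has a methyl group (-CH3) but no six-membered all-carbon aromatic ring is present.
(B) has a methyl group (-CH3) but no six-membered all-carbon aromatic ring is present.
(C) contains a phenyl ring, which satisfies every atom and bond constraint.
(D) has a methyl group (-CH3) but no six-membered all-carbon aromatic ring is present.
So the answer is (C).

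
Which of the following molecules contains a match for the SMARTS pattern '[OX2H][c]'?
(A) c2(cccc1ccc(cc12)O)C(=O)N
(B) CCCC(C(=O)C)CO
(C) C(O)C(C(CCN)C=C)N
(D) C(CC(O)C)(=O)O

A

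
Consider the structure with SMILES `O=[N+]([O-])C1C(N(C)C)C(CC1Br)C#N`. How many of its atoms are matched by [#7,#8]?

5

Check the 14 heavy atoms by environment: 8× C → no; 1× N (charge +1) → match; 1× O (charge -1) → match; 1× O → match; 2× N → match; 1× Br → no.
Summing the matching environments: 1 + 1 + 1 + 2 = 5 matching atoms.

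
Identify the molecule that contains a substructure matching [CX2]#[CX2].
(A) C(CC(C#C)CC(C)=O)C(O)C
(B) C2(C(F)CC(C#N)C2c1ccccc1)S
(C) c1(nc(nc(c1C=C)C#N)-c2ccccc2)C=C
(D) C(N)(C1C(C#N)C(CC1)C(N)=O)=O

[CX2]#[CX2] describes a carbon-carbon triple bond (an alkyne).
(A) contains an ethynyl group (-C#CH), which satisfies every atom and bond constraint.
(B) has a nitrile (-C#N) but the triple bond is C#N, not C#C.
(C) has a vinyl group (-CH=CH2) but the C=C is a double bond; both carbons are CX3, not CX2.
(D) has a nitrile (-C#N) but the triple bond is C#N, not C#C.
So the answer is (A).

A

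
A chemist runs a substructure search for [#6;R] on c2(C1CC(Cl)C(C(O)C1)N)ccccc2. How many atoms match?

12

The query [#6;R] means: carbon that is part of a ring.
Check the 15 heavy atoms by environment: 6× C (in 6-ring) → match; 1× Cl (acyclic) → no; 6× c (aromatic, in 6-ring) → match; 1× O (acyclic) → no; 1× N (acyclic) → no.
Summing the matching environments: 6 + 6 = 12 matching atoms.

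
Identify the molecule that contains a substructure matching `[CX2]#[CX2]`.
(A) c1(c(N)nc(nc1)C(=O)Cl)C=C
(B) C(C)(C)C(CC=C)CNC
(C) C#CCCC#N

C

[CX2]#[CX2] describes a carbon-carbon triple bond (an alkyne).
(A) has a vinyl group (-CH=CH2) but the C=C is a double bond; both carbons are CX3, not CX2.
(B) has a vinyl group (-CH=CH2) but the C=C is a double bond; both carbons are CX3, not CX2.
(C) contains an ethynyl group (-C#CH), which satisfies every atom and bond constraint.
So the answer is (C).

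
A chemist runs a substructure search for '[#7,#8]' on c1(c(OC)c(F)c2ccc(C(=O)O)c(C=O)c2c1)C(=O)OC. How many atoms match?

6

The query [#7,#8] means: nitrogen or oxygen (comma = OR).
Check the 22 heavy atoms by environment: 10× c (aromatic) → no; 5× C → no; 6× O → match; 1× F → no.
That gives 6 matching atoms.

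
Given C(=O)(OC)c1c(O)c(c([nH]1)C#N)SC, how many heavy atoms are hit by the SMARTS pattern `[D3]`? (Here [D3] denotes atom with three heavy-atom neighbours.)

5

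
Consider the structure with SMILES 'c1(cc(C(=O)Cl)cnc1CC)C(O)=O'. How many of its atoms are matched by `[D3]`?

5

The query [D3] means: atom with exactly three heavy-atom neighbours.
Check the 14 heavy atoms by environment: 1× n (aromatic, D2) → no; 2× c (aromatic, D2) → no; 3× c (aromatic, D3) → match; 1× C (D2) → no; 1× C (D1) → no; 2× C (D3) → match; 3× O (D1) → no; 1× Cl (D1) → no.
Summing the matching environments: 3 + 2 = 5 matching atoms.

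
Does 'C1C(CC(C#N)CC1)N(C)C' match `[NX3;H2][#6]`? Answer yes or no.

The pattern [NX3;H2][#6] describes a trivalent nitrogen with two H attached to carbon — a primary amine.
The closest candidate here is a dimethylamino group (-N(CH3)2), but the nitrogen has H0, not H2. No other fragment satisfies the full query, so there is no match.

No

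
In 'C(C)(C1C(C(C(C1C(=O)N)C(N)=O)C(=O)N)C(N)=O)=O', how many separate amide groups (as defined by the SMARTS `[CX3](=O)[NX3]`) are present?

4

[CX3](=O)[NX3] is the SMARTS for an amide: a carbonyl carbon bonded to a trivalent nitrogen.
The molecule carries 4 separate instances of a primary amide (-C(=O)NH2) meeting every constraint; each maps to a distinct set of atoms, giving 4 matches.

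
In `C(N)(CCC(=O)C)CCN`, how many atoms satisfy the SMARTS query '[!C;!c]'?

3

The query [!C;!c] means: neither aliphatic nor aromatic carbon — same as [!#6].
Check the 10 heavy atoms by environment: 7× C → no; 1× O → match; 2× N → match.
Summing the matching environments: 1 + 2 = 3 matching atoms.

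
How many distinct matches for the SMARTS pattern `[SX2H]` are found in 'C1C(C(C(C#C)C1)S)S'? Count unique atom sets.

[SX2H] is the SMARTS for a thiol: an aliphatic sulfur with two connections, one being H.
The molecule carries 2 separate instances of a thiol (-SH) meeting every constraint; each maps to a distinct set of atoms, giving 2 matches.

2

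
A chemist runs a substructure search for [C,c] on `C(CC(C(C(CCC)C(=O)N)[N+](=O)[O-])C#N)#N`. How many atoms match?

10

The query [C,c] means: comma = OR; matches aliphatic or aromatic carbon — same as #6.
Check the 17 heavy atoms by environment: 10× C → match; 3× N → no; 1× N (charge +1) → no; 1× O (charge -1) → no; 2× O → no.
That gives 10 matching atoms.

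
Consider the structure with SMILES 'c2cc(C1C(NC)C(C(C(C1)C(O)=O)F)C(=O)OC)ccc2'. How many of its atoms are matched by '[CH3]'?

2

The query [CH3] means: aliphatic carbon with exactly three hydrogens.
Check the 22 heavy atoms by environment: 5× C (H1) → no; 1× C (H2) → no; 1× c (aromatic, H0) → no; 5× c (aromatic, H1) → no; 2× C (H0) → no; 3× O (H0) → no; 2× C (H3) → match; 1× N (H1) → no; 1× O (H1) → no; 1× F (H0) → no.
That gives 2 matching atoms.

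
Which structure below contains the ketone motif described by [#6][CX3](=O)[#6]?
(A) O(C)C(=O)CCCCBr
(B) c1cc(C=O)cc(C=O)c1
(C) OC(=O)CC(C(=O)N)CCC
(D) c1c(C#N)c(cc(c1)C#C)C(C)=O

D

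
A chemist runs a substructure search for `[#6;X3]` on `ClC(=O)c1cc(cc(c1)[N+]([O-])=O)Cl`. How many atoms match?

7

Check the 13 heavy atoms by environment: 6× c (aromatic, X3) → match; 1× N (charge +1, X3) → no; 1× O (charge -1, X1) → no; 2× O (X1) → no; 2× Cl (X1) → no; 1× C (X3) → match.
Summing the matching environments: 6 + 1 = 7 matching atoms.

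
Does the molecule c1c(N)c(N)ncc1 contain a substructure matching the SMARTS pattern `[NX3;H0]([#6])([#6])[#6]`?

The pattern [NX3;H0]([#6])([#6])[#6] describes a trivalent nitrogen with no H, bonded to three carbons — a tertiary amine.
The closest candidate here is a primary amino group (-NH2), but the nitrogen has H2, not H0 with three carbons. No other fragment satisfies the full query, so there is no match.

No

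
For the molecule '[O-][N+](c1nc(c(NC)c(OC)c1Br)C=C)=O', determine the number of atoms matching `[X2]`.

2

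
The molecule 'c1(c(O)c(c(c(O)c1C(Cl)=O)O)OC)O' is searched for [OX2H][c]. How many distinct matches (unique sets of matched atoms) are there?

4

[OX2H][c] is the SMARTS for a phenol: a hydroxyl oxygen attached to an aromatic carbon.
The molecule carries 4 separate instances of a hydroxyl group (-OH) meeting every constraint; each maps to a distinct set of atoms, giving 4 matches.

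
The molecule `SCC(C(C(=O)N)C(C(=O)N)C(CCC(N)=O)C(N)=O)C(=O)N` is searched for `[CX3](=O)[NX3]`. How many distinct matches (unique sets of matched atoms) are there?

5

[CX3](=O)[NX3] is the SMARTS for an amide: a carbonyl carbon bonded to a trivalent nitrogen.
The molecule carries 5 separate instances of a primary amide (-C(=O)NH2) meeting every constraint; each maps to a distinct set of atoms, giving 5 matches.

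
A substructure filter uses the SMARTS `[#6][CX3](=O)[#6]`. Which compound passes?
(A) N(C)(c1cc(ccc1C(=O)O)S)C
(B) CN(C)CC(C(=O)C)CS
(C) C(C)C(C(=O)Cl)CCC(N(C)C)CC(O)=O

B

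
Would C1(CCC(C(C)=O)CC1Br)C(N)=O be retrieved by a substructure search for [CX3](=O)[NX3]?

Yes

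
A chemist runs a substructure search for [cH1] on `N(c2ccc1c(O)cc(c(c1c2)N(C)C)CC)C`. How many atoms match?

4

The query [cH1] means: aromatic carbon bearing exactly one hydrogen.
Check the 18 heavy atoms by environment: 6× c (aromatic, H0) → no; 4× c (aromatic, H1) → match; 1× N (H1) → no; 4× C (H3) → no; 1× N (H0) → no; 1× C (H2) → no; 1× O (H1) → no.
That gives 4 matching atoms.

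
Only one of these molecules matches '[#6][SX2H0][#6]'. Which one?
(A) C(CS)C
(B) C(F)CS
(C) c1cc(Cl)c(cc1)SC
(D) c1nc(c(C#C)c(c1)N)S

C

[#6][SX2H0][#6] describes an aliphatic sulfur bridging two carbons with no H on the sulfur (a thioether).
(A) has a thiol (-SH) but the sulfur has H1, not H0 bridging two carbons.
(B) has a thiol (-SH) but the sulfur has H1, not H0 bridging two carbons.
(C) contains a methylthio ether (-SCH3), which satisfies every atom and bond constraint.
(D) has a thiol (-SH) but the sulfur has H1, not H0 bridging two carbons.
So the answer is (C).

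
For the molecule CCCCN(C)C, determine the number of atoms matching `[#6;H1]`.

0

The query [#6;H1] means: any carbon bearing exactly one hydrogen.
Check the 7 heavy atoms by environment: 3× C (H2) → no; 1× N (H0) → no; 3× C (H3) → no.
No environment satisfies the query, so 0 matching atoms.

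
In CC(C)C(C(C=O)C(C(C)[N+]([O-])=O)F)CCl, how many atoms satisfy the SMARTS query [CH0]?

0

The query [CH0] means: aliphatic carbon with no attached hydrogen.
Check the 16 heavy atoms by environment: 3× C (H3) → no; 6× C (H1) → no; 1× C (H2) → no; 1× Cl (H0) → no; 2× O (H0) → no; 1× F (H0) → no; 1× N (charge +1, H0) → no; 1× O (charge -1, H0) → no.
No environment satisfies the query, so 0 matching atoms.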